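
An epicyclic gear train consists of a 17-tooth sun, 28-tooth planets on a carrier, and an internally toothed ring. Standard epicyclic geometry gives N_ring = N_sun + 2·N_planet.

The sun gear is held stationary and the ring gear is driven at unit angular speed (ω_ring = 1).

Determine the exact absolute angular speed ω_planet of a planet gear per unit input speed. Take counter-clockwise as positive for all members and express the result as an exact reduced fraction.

73/56

N_ring = 17 + 2·28 = 73
17(ω_s−ω_c) = −73(ω_r−ω_c),  ω_s=0, ω_r=1
17(0−ω_c) = −73(1−ω_c)  ⇒  90ω_c = 73  ⇒  ω_c = 73/90
sun–planet: 17·(0−73/90) = −28·(ω_p−ω_c)  ⇒  ω_p−ω_c = −(17/28)·(-73/90) = 1241/2520
ω_p = 73/90 + 1241/2520 = 73/56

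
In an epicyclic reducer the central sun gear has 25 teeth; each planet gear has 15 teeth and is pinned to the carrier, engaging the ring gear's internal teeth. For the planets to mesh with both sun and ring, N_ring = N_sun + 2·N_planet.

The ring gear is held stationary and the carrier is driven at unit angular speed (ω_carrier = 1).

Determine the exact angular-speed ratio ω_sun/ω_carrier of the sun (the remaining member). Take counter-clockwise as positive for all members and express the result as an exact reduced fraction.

N_ring = 25 + 2·15 = 55
25(ω_s−ω_c) = −55(ω_r−ω_c),  ω_r=0, ω_c=1
ω_s = 1 − (55/25)(0−1) = 16/5
ω_s/ω_c = 16/5

16/5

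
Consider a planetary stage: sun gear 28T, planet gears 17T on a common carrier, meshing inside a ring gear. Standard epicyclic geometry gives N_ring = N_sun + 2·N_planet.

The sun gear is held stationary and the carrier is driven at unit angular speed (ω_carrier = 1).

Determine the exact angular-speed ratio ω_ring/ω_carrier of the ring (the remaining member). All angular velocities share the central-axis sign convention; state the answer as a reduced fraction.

N_ring = 28 + 2·17 = 62
28(ω_s−ω_c) = −62(ω_r−ω_c),  ω_s=0, ω_c=1
ω_r = 1 − (28/62)(0−1) = 45/31
ω_r/ω_c = 45/31

45/31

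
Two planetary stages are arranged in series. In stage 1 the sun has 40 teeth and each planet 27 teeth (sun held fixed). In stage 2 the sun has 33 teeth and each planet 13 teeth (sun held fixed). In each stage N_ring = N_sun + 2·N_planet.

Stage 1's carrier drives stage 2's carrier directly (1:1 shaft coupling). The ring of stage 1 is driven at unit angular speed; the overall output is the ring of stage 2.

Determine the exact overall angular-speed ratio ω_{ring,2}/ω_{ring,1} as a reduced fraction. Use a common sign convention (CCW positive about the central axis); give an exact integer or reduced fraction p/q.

4324/3953

Stage 1: N_ring = 40 + 2·27 = 94
Stage 1: 40(ω_s−ω_c) = −94(ω_r−ω_c),  ω_s=0, ω_r=1
Stage 1: 40(0−ω_c) = −94(1−ω_c)  ⇒  134ω_c = 94  ⇒  ω_c = 47/67
  ⇒ ω_c¹/ω_r¹ = 47/67
Stage 2: N_ring = 33 + 2·13 = 59
Stage 2: 33(ω_s−ω_c) = −59(ω_r−ω_c),  ω_s=0, ω_c=1
Stage 2: ω_r = 1 − (33/59)(0−1) = 92/59
  ⇒ ω_r²/ω_c² = 92/59
Coupling ω_c² = ω_c¹ ⇒ overall = 47/67 × 92/59 = 4324/3953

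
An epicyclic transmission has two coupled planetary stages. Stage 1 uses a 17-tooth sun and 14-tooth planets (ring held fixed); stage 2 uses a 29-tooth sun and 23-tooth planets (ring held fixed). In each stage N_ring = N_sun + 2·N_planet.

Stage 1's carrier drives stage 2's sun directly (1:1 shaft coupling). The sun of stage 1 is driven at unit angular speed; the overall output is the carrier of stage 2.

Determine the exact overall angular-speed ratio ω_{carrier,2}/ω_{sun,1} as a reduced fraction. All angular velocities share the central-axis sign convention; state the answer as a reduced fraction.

493/6448

Stage 1: N_ring = 17 + 2·14 = 45
Stage 1: 17(ω_s−ω_c) = −45(ω_r−ω_c),  ω_r=0, ω_s=1
Stage 1: 17(1−ω_c) = −45(0−ω_c)  ⇒  62ω_c = 17  ⇒  ω_c = 17/62
  ⇒ ω_c¹/ω_s¹ = 17/62
Stage 2: N_ring = 29 + 2·23 = 75
Stage 2: 29(ω_s−ω_c) = −75(ω_r−ω_c),  ω_r=0, ω_s=1
Stage 2: 29(1−ω_c) = −75(0−ω_c)  ⇒  104ω_c = 29  ⇒  ω_c = 29/104
  ⇒ ω_c²/ω_s² = 29/104
Coupling ω_s² = ω_c¹ ⇒ overall = 17/62 × 29/104 = 493/6448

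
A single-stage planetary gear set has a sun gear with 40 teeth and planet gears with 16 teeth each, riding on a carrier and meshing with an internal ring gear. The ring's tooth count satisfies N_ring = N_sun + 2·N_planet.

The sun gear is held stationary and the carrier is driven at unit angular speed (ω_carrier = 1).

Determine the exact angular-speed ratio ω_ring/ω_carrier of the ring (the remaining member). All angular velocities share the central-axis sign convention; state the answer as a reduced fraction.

14/9

N_ring = 40 + 2·16 = 72
40(ω_s−ω_c) = −72(ω_r−ω_c),  ω_s=0, ω_c=1
ω_r = 1 − (40/72)(0−1) = 14/9
ω_r/ω_c = 14/9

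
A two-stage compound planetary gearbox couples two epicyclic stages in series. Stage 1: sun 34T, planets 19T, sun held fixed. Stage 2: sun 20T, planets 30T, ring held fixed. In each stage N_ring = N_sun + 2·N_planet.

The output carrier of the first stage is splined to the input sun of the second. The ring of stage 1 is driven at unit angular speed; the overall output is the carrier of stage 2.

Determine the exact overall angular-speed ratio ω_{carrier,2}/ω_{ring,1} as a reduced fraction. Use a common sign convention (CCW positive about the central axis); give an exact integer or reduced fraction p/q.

36/265

Stage 1: N_ring = 34 + 2·19 = 72
Stage 1: 34(ω_s−ω_c) = −72(ω_r−ω_c),  ω_s=0, ω_r=1
Stage 1: 34(0−ω_c) = −72(1−ω_c)  ⇒  106ω_c = 72  ⇒  ω_c = 36/53
  ⇒ ω_c¹/ω_r¹ = 36/53
Stage 2: N_ring = 20 + 2·30 = 80
Stage 2: 20(ω_s−ω_c) = −80(ω_r−ω_c),  ω_r=0, ω_s=1
Stage 2: 20(1−ω_c) = −80(0−ω_c)  ⇒  100ω_c = 20  ⇒  ω_c = 1/5
  ⇒ ω_c²/ω_s² = 1/5
Coupling ω_s² = ω_c¹ ⇒ overall = 36/53 × 1/5 = 36/265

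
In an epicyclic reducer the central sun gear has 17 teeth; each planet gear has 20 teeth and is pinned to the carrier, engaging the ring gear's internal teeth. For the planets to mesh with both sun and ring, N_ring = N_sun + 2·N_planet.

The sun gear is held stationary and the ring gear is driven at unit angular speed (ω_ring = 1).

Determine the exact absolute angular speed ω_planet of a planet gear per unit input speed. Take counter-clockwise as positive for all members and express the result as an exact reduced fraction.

N_ring = 17 + 2·20 = 57
17(ω_s−ω_c) = −57(ω_r−ω_c),  ω_s=0, ω_r=1
17(0−ω_c) = −57(1−ω_c)  ⇒  74ω_c = 57  ⇒  ω_c = 57/74
sun–planet: 17·(0−57/74) = −20·(ω_p−ω_c)  ⇒  ω_p−ω_c = −(17/20)·(-57/74) = 969/1480
ω_p = 57/74 + 969/1480 = 57/40

57/40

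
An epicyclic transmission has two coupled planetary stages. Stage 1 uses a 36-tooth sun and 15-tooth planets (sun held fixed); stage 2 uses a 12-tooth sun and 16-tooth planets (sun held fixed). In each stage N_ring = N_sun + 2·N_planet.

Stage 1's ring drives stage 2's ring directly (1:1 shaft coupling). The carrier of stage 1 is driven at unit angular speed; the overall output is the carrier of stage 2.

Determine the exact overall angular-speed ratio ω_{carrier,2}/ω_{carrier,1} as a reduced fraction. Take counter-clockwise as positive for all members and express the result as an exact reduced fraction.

Stage 1: N_ring = 36 + 2·15 = 66
Stage 1: 36(ω_s−ω_c) = −66(ω_r−ω_c),  ω_s=0, ω_c=1
Stage 1: ω_r = 1 − (36/66)(0−1) = 17/11
  ⇒ ω_r¹/ω_c¹ = 17/11
Stage 2: N_ring = 12 + 2·16 = 44
Stage 2: 12(ω_s−ω_c) = −44(ω_r−ω_c),  ω_s=0, ω_r=1
Stage 2: 12(0−ω_c) = −44(1−ω_c)  ⇒  56ω_c = 44  ⇒  ω_c = 11/14
  ⇒ ω_c²/ω_r² = 11/14
Coupling ω_r² = ω_r¹ ⇒ overall = 17/11 × 11/14 = 17/14

17/14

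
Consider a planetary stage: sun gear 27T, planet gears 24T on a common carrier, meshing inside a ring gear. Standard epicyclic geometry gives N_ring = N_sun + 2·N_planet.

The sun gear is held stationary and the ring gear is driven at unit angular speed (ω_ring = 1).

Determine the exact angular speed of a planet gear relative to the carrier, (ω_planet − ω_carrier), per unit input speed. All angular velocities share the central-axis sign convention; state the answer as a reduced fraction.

225/272

N_ring = 27 + 2·24 = 75
27(ω_s−ω_c) = −75(ω_r−ω_c),  ω_s=0, ω_r=1
27(0−ω_c) = −75(1−ω_c)  ⇒  102ω_c = 75  ⇒  ω_c = 25/34
sun–planet: 27·(0−25/34) = −24·(ω_p−ω_c)  ⇒  ω_p−ω_c = −(27/24)·(-25/34) = 225/272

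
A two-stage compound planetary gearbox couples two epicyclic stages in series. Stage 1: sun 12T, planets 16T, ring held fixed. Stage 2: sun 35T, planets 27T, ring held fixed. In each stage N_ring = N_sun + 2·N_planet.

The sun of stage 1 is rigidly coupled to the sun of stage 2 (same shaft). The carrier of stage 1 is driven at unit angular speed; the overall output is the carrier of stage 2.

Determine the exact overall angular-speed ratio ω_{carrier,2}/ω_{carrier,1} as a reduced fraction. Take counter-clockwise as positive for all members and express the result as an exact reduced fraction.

Stage 1: N_ring = 12 + 2·16 = 44
Stage 1: 12(ω_s−ω_c) = −44(ω_r−ω_c),  ω_r=0, ω_c=1
Stage 1: ω_s = 1 − (44/12)(0−1) = 14/3
  ⇒ ω_s¹/ω_c¹ = 14/3
Stage 2: N_ring = 35 + 2·27 = 89
Stage 2: 35(ω_s−ω_c) = −89(ω_r−ω_c),  ω_r=0, ω_s=1
Stage 2: 35(1−ω_c) = −89(0−ω_c)  ⇒  124ω_c = 35  ⇒  ω_c = 35/124
  ⇒ ω_c²/ω_s² = 35/124
Coupling ω_s² = ω_s¹ ⇒ overall = 14/3 × 35/124 = 245/186

245/186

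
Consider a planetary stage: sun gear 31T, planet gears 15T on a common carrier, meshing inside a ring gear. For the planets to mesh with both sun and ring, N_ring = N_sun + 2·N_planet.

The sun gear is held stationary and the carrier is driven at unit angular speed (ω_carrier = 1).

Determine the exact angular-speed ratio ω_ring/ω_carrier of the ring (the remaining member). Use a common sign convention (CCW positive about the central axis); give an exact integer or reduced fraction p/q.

92/61

N_ring = 31 + 2·15 = 61
31(ω_s−ω_c) = −61(ω_r−ω_c),  ω_s=0, ω_c=1
ω_r = 1 − (31/61)(0−1) = 92/61
ω_r/ω_c = 92/61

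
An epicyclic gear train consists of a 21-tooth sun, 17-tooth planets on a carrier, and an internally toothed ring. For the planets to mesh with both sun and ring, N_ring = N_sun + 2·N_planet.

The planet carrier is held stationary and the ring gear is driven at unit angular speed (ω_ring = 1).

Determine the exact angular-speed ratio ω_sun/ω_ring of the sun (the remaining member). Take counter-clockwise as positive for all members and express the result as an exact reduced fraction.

N_ring = 21 + 2·17 = 55
21(ω_s−ω_c) = −55(ω_r−ω_c),  ω_c=0, ω_r=1
ω_s = 0 − (55/21)(1−0) = -55/21
ω_s/ω_r = -55/21

-55/21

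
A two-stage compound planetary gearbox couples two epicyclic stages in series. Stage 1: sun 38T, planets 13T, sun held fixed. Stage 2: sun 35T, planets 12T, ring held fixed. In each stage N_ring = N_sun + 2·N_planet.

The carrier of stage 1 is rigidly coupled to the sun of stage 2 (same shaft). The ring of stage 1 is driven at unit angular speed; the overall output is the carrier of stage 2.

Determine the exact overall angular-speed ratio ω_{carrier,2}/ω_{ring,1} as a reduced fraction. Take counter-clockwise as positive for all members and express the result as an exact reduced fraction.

560/2397

Stage 1: N_ring = 38 + 2·13 = 64
Stage 1: 38(ω_s−ω_c) = −64(ω_r−ω_c),  ω_s=0, ω_r=1
Stage 1: 38(0−ω_c) = −64(1−ω_c)  ⇒  102ω_c = 64  ⇒  ω_c = 32/51
  ⇒ ω_c¹/ω_r¹ = 32/51
Stage 2: N_ring = 35 + 2·12 = 59
Stage 2: 35(ω_s−ω_c) = −59(ω_r−ω_c),  ω_r=0, ω_s=1
Stage 2: 35(1−ω_c) = −59(0−ω_c)  ⇒  94ω_c = 35  ⇒  ω_c = 35/94
  ⇒ ω_c²/ω_s² = 35/94
Coupling ω_s² = ω_c¹ ⇒ overall = 32/51 × 35/94 = 560/2397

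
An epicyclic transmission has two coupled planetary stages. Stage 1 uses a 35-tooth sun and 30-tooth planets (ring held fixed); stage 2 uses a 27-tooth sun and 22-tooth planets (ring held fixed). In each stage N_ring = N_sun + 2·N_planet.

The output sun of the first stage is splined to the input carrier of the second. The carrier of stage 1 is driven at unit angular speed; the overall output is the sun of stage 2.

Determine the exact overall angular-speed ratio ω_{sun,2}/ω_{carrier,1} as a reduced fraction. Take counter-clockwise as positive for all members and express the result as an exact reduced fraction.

Stage 1: N_ring = 35 + 2·30 = 95
Stage 1: 35(ω_s−ω_c) = −95(ω_r−ω_c),  ω_r=0, ω_c=1
Stage 1: ω_s = 1 − (95/35)(0−1) = 26/7
  ⇒ ω_s¹/ω_c¹ = 26/7
Stage 2: N_ring = 27 + 2·22 = 71
Stage 2: 27(ω_s−ω_c) = −71(ω_r−ω_c),  ω_r=0, ω_c=1
Stage 2: ω_s = 1 − (71/27)(0−1) = 98/27
  ⇒ ω_s²/ω_c² = 98/27
Coupling ω_c² = ω_s¹ ⇒ overall = 26/7 × 98/27 = 364/27

364/27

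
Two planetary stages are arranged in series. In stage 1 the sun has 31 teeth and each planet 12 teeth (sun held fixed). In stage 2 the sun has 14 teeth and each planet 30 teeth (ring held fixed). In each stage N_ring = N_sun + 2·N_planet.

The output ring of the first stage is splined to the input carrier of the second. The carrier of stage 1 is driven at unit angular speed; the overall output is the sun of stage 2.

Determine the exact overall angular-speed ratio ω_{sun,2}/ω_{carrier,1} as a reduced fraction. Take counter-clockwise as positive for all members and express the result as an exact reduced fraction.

344/35

Stage 1: N_ring = 31 + 2·12 = 55
Stage 1: 31(ω_s−ω_c) = −55(ω_r−ω_c),  ω_s=0, ω_c=1
Stage 1: ω_r = 1 − (31/55)(0−1) = 86/55
  ⇒ ω_r¹/ω_c¹ = 86/55
Stage 2: N_ring = 14 + 2·30 = 74
Stage 2: 14(ω_s−ω_c) = −74(ω_r−ω_c),  ω_r=0, ω_c=1
Stage 2: ω_s = 1 − (74/14)(0−1) = 44/7
  ⇒ ω_s²/ω_c² = 44/7
Coupling ω_c² = ω_r¹ ⇒ overall = 86/55 × 44/7 = 344/35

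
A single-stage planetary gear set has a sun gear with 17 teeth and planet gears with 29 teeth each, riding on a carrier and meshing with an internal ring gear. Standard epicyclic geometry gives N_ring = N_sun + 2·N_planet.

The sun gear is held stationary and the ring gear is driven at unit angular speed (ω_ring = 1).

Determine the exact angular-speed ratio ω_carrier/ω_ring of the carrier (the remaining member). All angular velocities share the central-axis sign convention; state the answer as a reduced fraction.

N_ring = 17 + 2·29 = 75
17(ω_s−ω_c) = −75(ω_r−ω_c),  ω_s=0, ω_r=1
17(0−ω_c) = −75(1−ω_c)  ⇒  92ω_c = 75  ⇒  ω_c = 75/92
ω_c/ω_r = 75/92

75/92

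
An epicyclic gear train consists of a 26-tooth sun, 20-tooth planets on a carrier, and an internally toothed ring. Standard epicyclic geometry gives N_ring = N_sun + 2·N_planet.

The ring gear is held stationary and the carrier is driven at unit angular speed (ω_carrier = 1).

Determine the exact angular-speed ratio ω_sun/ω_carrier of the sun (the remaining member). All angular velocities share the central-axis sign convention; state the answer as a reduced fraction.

N_ring = 26 + 2·20 = 66
26(ω_s−ω_c) = −66(ω_r−ω_c),  ω_r=0, ω_c=1
ω_s = 1 − (66/26)(0−1) = 46/13
ω_s/ω_c = 46/13

46/13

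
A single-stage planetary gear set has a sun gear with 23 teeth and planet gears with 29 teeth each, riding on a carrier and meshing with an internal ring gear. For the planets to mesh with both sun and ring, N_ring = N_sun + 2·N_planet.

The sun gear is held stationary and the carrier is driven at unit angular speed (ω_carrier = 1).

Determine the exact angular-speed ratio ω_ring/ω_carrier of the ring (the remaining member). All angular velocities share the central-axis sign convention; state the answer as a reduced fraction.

104/81

N_ring = 23 + 2·29 = 81
23(ω_s−ω_c) = −81(ω_r−ω_c),  ω_s=0, ω_c=1
ω_r = 1 − (23/81)(0−1) = 104/81
ω_r/ω_c = 104/81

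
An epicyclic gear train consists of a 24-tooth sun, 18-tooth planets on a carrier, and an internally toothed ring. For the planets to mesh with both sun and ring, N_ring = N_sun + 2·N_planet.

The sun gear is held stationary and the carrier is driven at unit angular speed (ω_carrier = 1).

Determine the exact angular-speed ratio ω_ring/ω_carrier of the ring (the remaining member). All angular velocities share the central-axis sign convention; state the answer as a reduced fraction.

N_ring = 24 + 2·18 = 60
24(ω_s−ω_c) = −60(ω_r−ω_c),  ω_s=0, ω_c=1
ω_r = 1 − (24/60)(0−1) = 7/5
ω_r/ω_c = 7/5

7/5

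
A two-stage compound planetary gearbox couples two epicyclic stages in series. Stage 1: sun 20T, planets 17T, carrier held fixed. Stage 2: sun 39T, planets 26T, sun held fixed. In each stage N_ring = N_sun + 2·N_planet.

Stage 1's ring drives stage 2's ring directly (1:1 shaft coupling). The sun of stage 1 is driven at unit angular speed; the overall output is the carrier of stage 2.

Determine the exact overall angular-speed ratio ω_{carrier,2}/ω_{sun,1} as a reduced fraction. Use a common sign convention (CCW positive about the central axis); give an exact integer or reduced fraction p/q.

-7/27

Stage 1: N_ring = 20 + 2·17 = 54
Stage 1: 20(ω_s−ω_c) = −54(ω_r−ω_c),  ω_c=0, ω_s=1
Stage 1: ω_r = 0 − (20/54)(1−0) = -10/27
  ⇒ ω_r¹/ω_s¹ = -10/27
Stage 2: N_ring = 39 + 2·26 = 91
Stage 2: 39(ω_s−ω_c) = −91(ω_r−ω_c),  ω_s=0, ω_r=1
Stage 2: 39(0−ω_c) = −91(1−ω_c)  ⇒  130ω_c = 91  ⇒  ω_c = 7/10
  ⇒ ω_c²/ω_r² = 7/10
Coupling ω_r² = ω_r¹ ⇒ overall = -10/27 × 7/10 = -7/27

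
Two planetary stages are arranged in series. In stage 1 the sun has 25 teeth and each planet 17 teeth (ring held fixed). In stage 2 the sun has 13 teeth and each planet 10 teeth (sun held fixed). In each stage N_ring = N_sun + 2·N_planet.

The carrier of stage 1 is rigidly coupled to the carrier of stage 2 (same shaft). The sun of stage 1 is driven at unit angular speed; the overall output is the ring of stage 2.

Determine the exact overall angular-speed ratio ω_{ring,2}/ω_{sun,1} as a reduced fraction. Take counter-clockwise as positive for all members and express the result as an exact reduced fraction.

575/1386

Stage 1: N_ring = 25 + 2·17 = 59
Stage 1: 25(ω_s−ω_c) = −59(ω_r−ω_c),  ω_r=0, ω_s=1
Stage 1: 25(1−ω_c) = −59(0−ω_c)  ⇒  84ω_c = 25  ⇒  ω_c = 25/84
  ⇒ ω_c¹/ω_s¹ = 25/84
Stage 2: N_ring = 13 + 2·10 = 33
Stage 2: 13(ω_s−ω_c) = −33(ω_r−ω_c),  ω_s=0, ω_c=1
Stage 2: ω_r = 1 − (13/33)(0−1) = 46/33
  ⇒ ω_r²/ω_c² = 46/33
Coupling ω_c² = ω_c¹ ⇒ overall = 25/84 × 46/33 = 575/1386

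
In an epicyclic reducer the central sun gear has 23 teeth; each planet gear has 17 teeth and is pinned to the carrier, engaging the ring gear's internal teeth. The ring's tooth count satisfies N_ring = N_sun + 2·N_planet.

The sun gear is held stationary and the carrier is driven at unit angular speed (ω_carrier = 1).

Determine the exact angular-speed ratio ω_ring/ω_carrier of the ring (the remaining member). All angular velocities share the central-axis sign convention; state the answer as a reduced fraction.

N_ring = 23 + 2·17 = 57
23(ω_s−ω_c) = −57(ω_r−ω_c),  ω_s=0, ω_c=1
ω_r = 1 − (23/57)(0−1) = 80/57
ω_r/ω_c = 80/57

80/57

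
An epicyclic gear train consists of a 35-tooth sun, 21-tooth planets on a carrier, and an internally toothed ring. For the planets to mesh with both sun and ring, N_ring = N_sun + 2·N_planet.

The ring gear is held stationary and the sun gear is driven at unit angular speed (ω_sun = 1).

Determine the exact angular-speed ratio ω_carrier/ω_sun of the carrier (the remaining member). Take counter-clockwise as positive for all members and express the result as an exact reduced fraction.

5/16

N_ring = 35 + 2·21 = 77
35(ω_s−ω_c) = −77(ω_r−ω_c),  ω_r=0, ω_s=1
35(1−ω_c) = −77(0−ω_c)  ⇒  112ω_c = 35  ⇒  ω_c = 5/16
ω_c/ω_s = 5/16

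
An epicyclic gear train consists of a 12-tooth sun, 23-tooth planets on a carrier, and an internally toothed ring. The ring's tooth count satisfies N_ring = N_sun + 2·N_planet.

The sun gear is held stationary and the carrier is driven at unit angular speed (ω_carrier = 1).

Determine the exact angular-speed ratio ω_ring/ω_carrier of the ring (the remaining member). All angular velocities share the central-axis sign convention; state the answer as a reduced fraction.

35/29

N_ring = 12 + 2·23 = 58
12(ω_s−ω_c) = −58(ω_r−ω_c),  ω_s=0, ω_c=1
ω_r = 1 − (12/58)(0−1) = 35/29
ω_r/ω_c = 35/29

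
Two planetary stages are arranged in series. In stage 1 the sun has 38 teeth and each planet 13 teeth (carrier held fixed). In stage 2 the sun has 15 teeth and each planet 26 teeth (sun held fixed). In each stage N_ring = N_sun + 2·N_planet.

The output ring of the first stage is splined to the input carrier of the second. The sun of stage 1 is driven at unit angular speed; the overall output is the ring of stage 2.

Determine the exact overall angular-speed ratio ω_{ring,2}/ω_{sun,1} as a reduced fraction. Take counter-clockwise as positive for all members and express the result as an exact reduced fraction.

Stage 1: N_ring = 38 + 2·13 = 64
Stage 1: 38(ω_s−ω_c) = −64(ω_r−ω_c),  ω_c=0, ω_s=1
Stage 1: ω_r = 0 − (38/64)(1−0) = -19/32
  ⇒ ω_r¹/ω_s¹ = -19/32
Stage 2: N_ring = 15 + 2·26 = 67
Stage 2: 15(ω_s−ω_c) = −67(ω_r−ω_c),  ω_s=0, ω_c=1
Stage 2: ω_r = 1 − (15/67)(0−1) = 82/67
  ⇒ ω_r²/ω_c² = 82/67
Coupling ω_c² = ω_r¹ ⇒ overall = -19/32 × 82/67 = -779/1072

-779/1072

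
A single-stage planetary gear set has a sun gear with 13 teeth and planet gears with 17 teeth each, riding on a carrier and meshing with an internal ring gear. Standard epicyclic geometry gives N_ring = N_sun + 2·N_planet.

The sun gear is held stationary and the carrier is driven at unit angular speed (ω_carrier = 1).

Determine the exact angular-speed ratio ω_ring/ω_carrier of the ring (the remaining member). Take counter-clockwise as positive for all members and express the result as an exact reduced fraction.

N_ring = 13 + 2·17 = 47
13(ω_s−ω_c) = −47(ω_r−ω_c),  ω_s=0, ω_c=1
ω_r = 1 − (13/47)(0−1) = 60/47
ω_r/ω_c = 60/47

60/47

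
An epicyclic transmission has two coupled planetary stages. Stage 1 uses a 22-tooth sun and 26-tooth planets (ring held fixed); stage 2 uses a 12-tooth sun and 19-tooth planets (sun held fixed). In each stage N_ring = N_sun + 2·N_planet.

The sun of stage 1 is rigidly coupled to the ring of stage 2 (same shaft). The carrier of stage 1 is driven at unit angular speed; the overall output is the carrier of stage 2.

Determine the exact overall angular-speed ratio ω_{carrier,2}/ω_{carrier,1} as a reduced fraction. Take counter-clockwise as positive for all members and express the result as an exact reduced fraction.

Stage 1: N_ring = 22 + 2·26 = 74
Stage 1: 22(ω_s−ω_c) = −74(ω_r−ω_c),  ω_r=0, ω_c=1
Stage 1: ω_s = 1 − (74/22)(0−1) = 48/11
  ⇒ ω_s¹/ω_c¹ = 48/11
Stage 2: N_ring = 12 + 2·19 = 50
Stage 2: 12(ω_s−ω_c) = −50(ω_r−ω_c),  ω_s=0, ω_r=1
Stage 2: 12(0−ω_c) = −50(1−ω_c)  ⇒  62ω_c = 50  ⇒  ω_c = 25/31
  ⇒ ω_c²/ω_r² = 25/31
Coupling ω_r² = ω_s¹ ⇒ overall = 48/11 × 25/31 = 1200/341

1200/341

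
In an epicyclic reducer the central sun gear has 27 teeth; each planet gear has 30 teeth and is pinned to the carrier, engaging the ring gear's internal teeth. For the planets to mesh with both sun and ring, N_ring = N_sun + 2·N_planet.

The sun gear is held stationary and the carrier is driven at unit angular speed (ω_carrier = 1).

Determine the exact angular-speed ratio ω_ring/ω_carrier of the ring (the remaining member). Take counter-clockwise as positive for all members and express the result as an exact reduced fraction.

38/29

N_ring = 27 + 2·30 = 87
27(ω_s−ω_c) = −87(ω_r−ω_c),  ω_s=0, ω_c=1
ω_r = 1 − (27/87)(0−1) = 38/29
ω_r/ω_c = 38/29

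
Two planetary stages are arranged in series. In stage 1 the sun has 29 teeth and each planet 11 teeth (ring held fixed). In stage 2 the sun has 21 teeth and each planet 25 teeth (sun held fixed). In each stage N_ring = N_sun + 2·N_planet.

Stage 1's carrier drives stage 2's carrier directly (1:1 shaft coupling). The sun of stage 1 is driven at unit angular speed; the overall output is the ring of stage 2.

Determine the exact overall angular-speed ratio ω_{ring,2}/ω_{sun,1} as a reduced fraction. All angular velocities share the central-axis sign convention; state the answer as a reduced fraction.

667/1420

Stage 1: N_ring = 29 + 2·11 = 51
Stage 1: 29(ω_s−ω_c) = −51(ω_r−ω_c),  ω_r=0, ω_s=1
Stage 1: 29(1−ω_c) = −51(0−ω_c)  ⇒  80ω_c = 29  ⇒  ω_c = 29/80
  ⇒ ω_c¹/ω_s¹ = 29/80
Stage 2: N_ring = 21 + 2·25 = 71
Stage 2: 21(ω_s−ω_c) = −71(ω_r−ω_c),  ω_s=0, ω_c=1
Stage 2: ω_r = 1 − (21/71)(0−1) = 92/71
  ⇒ ω_r²/ω_c² = 92/71
Coupling ω_c² = ω_c¹ ⇒ overall = 29/80 × 92/71 = 667/1420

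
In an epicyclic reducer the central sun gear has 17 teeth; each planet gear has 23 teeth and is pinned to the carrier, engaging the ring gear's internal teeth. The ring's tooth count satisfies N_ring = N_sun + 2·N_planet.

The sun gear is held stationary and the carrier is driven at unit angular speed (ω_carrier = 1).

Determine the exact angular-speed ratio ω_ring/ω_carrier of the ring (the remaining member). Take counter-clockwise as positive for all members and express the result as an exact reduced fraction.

N_ring = 17 + 2·23 = 63
17(ω_s−ω_c) = −63(ω_r−ω_c),  ω_s=0, ω_c=1
ω_r = 1 − (17/63)(0−1) = 80/63
ω_r/ω_c = 80/63

80/63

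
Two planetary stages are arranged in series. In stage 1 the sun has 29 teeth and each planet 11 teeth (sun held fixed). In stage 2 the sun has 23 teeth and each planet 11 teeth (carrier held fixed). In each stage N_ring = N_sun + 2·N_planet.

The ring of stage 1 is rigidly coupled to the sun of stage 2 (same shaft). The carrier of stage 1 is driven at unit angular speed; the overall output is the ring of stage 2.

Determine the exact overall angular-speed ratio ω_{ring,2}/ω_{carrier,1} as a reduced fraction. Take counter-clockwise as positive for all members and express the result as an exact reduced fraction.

-368/459

Stage 1: N_ring = 29 + 2·11 = 51
Stage 1: 29(ω_s−ω_c) = −51(ω_r−ω_c),  ω_s=0, ω_c=1
Stage 1: ω_r = 1 − (29/51)(0−1) = 80/51
  ⇒ ω_r¹/ω_c¹ = 80/51
Stage 2: N_ring = 23 + 2·11 = 45
Stage 2: 23(ω_s−ω_c) = −45(ω_r−ω_c),  ω_c=0, ω_s=1
Stage 2: ω_r = 0 − (23/45)(1−0) = -23/45
  ⇒ ω_r²/ω_s² = -23/45
Coupling ω_s² = ω_r¹ ⇒ overall = 80/51 × -23/45 = -368/459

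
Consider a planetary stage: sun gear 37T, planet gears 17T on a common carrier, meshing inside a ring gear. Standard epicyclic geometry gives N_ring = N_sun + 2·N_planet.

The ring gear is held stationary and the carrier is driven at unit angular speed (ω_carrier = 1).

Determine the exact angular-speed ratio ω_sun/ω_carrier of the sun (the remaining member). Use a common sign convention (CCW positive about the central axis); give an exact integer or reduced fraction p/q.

108/37

N_ring = 37 + 2·17 = 71
37(ω_s−ω_c) = −71(ω_r−ω_c),  ω_r=0, ω_c=1
ω_s = 1 − (71/37)(0−1) = 108/37
ω_s/ω_c = 108/37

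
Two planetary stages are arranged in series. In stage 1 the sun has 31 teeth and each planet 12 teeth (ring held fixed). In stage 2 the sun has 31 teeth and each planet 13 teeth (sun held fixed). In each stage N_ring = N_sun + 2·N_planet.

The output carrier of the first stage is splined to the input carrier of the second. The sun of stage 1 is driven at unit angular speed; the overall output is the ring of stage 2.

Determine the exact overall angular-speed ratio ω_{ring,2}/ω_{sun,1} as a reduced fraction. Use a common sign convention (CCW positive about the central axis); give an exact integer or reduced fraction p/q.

Stage 1: N_ring = 31 + 2·12 = 55
Stage 1: 31(ω_s−ω_c) = −55(ω_r−ω_c),  ω_r=0, ω_s=1
Stage 1: 31(1−ω_c) = −55(0−ω_c)  ⇒  86ω_c = 31  ⇒  ω_c = 31/86
  ⇒ ω_c¹/ω_s¹ = 31/86
Stage 2: N_ring = 31 + 2·13 = 57
Stage 2: 31(ω_s−ω_c) = −57(ω_r−ω_c),  ω_s=0, ω_c=1
Stage 2: ω_r = 1 − (31/57)(0−1) = 88/57
  ⇒ ω_r²/ω_c² = 88/57
Coupling ω_c² = ω_c¹ ⇒ overall = 31/86 × 88/57 = 1364/2451

1364/2451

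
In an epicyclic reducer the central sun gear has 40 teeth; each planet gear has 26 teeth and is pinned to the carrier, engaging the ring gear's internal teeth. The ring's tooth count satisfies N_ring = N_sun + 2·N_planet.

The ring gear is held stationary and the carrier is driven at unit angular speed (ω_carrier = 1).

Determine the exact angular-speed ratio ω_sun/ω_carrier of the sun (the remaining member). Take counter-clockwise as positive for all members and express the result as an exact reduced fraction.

N_ring = 40 + 2·26 = 92
40(ω_s−ω_c) = −92(ω_r−ω_c),  ω_r=0, ω_c=1
ω_s = 1 − (92/40)(0−1) = 33/10
ω_s/ω_c = 33/10

33/10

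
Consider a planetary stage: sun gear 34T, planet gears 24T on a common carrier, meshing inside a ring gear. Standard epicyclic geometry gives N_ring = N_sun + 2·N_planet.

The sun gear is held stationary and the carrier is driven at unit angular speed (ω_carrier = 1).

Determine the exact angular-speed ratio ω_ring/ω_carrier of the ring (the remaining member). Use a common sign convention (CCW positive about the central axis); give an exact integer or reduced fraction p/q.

N_ring = 34 + 2·24 = 82
34(ω_s−ω_c) = −82(ω_r−ω_c),  ω_s=0, ω_c=1
ω_r = 1 − (34/82)(0−1) = 58/41
ω_r/ω_c = 58/41

58/41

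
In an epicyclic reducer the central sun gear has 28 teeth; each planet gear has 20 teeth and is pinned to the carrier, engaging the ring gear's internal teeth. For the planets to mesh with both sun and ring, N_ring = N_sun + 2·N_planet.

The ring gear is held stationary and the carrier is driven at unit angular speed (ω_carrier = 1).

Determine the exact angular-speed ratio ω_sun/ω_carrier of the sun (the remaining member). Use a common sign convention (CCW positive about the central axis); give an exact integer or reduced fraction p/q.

N_ring = 28 + 2·20 = 68
28(ω_s−ω_c) = −68(ω_r−ω_c),  ω_r=0, ω_c=1
ω_s = 1 − (68/28)(0−1) = 24/7
ω_s/ω_c = 24/7

24/7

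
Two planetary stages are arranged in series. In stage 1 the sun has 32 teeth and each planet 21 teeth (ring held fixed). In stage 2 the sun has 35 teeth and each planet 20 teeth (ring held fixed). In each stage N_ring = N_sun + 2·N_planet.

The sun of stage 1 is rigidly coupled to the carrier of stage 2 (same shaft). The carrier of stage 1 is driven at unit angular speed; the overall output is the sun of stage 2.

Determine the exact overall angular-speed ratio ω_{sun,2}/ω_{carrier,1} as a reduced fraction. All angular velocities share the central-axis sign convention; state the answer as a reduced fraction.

583/56

Stage 1: N_ring = 32 + 2·21 = 74
Stage 1: 32(ω_s−ω_c) = −74(ω_r−ω_c),  ω_r=0, ω_c=1
Stage 1: ω_s = 1 − (74/32)(0−1) = 53/16
  ⇒ ω_s¹/ω_c¹ = 53/16
Stage 2: N_ring = 35 + 2·20 = 75
Stage 2: 35(ω_s−ω_c) = −75(ω_r−ω_c),  ω_r=0, ω_c=1
Stage 2: ω_s = 1 − (75/35)(0−1) = 22/7
  ⇒ ω_s²/ω_c² = 22/7
Coupling ω_c² = ω_s¹ ⇒ overall = 53/16 × 22/7 = 583/56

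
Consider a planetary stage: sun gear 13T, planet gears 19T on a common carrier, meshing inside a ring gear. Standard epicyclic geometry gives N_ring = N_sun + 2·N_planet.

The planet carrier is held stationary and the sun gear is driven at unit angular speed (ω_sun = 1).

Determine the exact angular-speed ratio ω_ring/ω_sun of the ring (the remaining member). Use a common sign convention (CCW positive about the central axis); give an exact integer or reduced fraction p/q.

N_ring = 13 + 2·19 = 51
13(ω_s−ω_c) = −51(ω_r−ω_c),  ω_c=0, ω_s=1
ω_r = 0 − (13/51)(1−0) = -13/51
ω_r/ω_s = -13/51

-13/51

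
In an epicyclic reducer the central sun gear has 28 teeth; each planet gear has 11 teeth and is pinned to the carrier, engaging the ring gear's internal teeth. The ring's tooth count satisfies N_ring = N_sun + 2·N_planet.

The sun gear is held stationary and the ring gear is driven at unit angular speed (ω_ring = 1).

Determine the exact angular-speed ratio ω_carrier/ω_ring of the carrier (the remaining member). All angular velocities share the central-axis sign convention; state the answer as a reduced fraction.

25/39

N_ring = 28 + 2·11 = 50
28(ω_s−ω_c) = −50(ω_r−ω_c),  ω_s=0, ω_r=1
28(0−ω_c) = −50(1−ω_c)  ⇒  78ω_c = 50  ⇒  ω_c = 25/39
ω_c/ω_r = 25/39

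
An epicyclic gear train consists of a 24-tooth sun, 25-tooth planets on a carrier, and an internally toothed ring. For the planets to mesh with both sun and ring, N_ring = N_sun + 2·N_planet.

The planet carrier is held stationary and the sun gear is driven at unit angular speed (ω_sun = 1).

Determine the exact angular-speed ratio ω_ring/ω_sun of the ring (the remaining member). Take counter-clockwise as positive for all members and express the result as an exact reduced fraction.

N_ring = 24 + 2·25 = 74
24(ω_s−ω_c) = −74(ω_r−ω_c),  ω_c=0, ω_s=1
ω_r = 0 − (24/74)(1−0) = -12/37
ω_r/ω_s = -12/37

-12/37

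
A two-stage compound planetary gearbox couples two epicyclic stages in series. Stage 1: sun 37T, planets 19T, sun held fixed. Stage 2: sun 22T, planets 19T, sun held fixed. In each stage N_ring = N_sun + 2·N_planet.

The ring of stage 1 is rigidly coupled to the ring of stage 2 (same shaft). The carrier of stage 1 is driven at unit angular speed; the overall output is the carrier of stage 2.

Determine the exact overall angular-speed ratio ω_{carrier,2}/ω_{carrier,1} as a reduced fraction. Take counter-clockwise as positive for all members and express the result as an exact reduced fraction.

224/205

Stage 1: N_ring = 37 + 2·19 = 75
Stage 1: 37(ω_s−ω_c) = −75(ω_r−ω_c),  ω_s=0, ω_c=1
Stage 1: ω_r = 1 − (37/75)(0−1) = 112/75
  ⇒ ω_r¹/ω_c¹ = 112/75
Stage 2: N_ring = 22 + 2·19 = 60
Stage 2: 22(ω_s−ω_c) = −60(ω_r−ω_c),  ω_s=0, ω_r=1
Stage 2: 22(0−ω_c) = −60(1−ω_c)  ⇒  82ω_c = 60  ⇒  ω_c = 30/41
  ⇒ ω_c²/ω_r² = 30/41
Coupling ω_r² = ω_r¹ ⇒ overall = 112/75 × 30/41 = 224/205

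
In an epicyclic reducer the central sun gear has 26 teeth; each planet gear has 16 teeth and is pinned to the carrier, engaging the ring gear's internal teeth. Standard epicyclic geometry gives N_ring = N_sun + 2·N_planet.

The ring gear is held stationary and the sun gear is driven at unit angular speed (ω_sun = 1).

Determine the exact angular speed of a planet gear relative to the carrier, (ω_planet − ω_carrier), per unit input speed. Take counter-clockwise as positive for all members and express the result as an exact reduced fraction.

-377/336

N_ring = 26 + 2·16 = 58
26(ω_s−ω_c) = −58(ω_r−ω_c),  ω_r=0, ω_s=1
26(1−ω_c) = −58(0−ω_c)  ⇒  84ω_c = 26  ⇒  ω_c = 13/42
sun–planet: 26·(1−13/42) = −16·(ω_p−ω_c)  ⇒  ω_p−ω_c = −(26/16)·(29/42) = -377/336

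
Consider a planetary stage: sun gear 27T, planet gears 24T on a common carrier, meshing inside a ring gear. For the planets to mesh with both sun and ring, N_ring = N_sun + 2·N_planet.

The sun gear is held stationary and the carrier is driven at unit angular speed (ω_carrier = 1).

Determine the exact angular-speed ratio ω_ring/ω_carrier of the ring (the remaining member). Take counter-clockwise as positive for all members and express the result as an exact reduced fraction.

N_ring = 27 + 2·24 = 75
27(ω_s−ω_c) = −75(ω_r−ω_c),  ω_s=0, ω_c=1
ω_r = 1 − (27/75)(0−1) = 34/25
ω_r/ω_c = 34/25

34/25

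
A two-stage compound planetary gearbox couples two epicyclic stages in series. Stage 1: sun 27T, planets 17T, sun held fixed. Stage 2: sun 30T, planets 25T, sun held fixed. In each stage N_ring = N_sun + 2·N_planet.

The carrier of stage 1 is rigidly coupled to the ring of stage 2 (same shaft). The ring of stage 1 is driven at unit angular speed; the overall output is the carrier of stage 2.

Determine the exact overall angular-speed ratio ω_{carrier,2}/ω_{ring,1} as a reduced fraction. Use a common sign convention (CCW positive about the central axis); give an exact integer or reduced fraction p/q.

Stage 1: N_ring = 27 + 2·17 = 61
Stage 1: 27(ω_s−ω_c) = −61(ω_r−ω_c),  ω_s=0, ω_r=1
Stage 1: 27(0−ω_c) = −61(1−ω_c)  ⇒  88ω_c = 61  ⇒  ω_c = 61/88
  ⇒ ω_c¹/ω_r¹ = 61/88
Stage 2: N_ring = 30 + 2·25 = 80
Stage 2: 30(ω_s−ω_c) = −80(ω_r−ω_c),  ω_s=0, ω_r=1
Stage 2: 30(0−ω_c) = −80(1−ω_c)  ⇒  110ω_c = 80  ⇒  ω_c = 8/11
  ⇒ ω_c²/ω_r² = 8/11
Coupling ω_r² = ω_c¹ ⇒ overall = 61/88 × 8/11 = 61/121

61/121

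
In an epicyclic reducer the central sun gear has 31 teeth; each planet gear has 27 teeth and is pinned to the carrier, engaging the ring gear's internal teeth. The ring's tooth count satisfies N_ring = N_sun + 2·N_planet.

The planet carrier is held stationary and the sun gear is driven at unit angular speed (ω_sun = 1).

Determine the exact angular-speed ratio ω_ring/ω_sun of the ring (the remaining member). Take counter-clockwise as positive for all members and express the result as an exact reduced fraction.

-31/85

N_ring = 31 + 2·27 = 85
31(ω_s−ω_c) = −85(ω_r−ω_c),  ω_c=0, ω_s=1
ω_r = 0 − (31/85)(1−0) = -31/85
ω_r/ω_s = -31/85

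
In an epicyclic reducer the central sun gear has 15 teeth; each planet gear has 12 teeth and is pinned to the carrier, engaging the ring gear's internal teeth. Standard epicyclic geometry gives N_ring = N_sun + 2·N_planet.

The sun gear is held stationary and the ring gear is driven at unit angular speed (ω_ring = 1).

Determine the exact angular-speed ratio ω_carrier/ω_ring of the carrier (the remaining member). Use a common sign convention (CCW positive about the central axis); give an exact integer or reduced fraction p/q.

N_ring = 15 + 2·12 = 39
15(ω_s−ω_c) = −39(ω_r−ω_c),  ω_s=0, ω_r=1
15(0−ω_c) = −39(1−ω_c)  ⇒  54ω_c = 39  ⇒  ω_c = 13/18
ω_c/ω_r = 13/18

13/18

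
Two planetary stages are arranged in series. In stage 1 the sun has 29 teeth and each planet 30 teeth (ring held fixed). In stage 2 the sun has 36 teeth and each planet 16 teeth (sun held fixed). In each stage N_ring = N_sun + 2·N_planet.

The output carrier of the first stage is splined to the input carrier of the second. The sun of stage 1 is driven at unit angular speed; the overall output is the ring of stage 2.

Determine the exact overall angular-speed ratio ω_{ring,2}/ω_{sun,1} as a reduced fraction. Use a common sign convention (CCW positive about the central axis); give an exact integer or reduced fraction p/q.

Stage 1: N_ring = 29 + 2·30 = 89
Stage 1: 29(ω_s−ω_c) = −89(ω_r−ω_c),  ω_r=0, ω_s=1
Stage 1: 29(1−ω_c) = −89(0−ω_c)  ⇒  118ω_c = 29  ⇒  ω_c = 29/118
  ⇒ ω_c¹/ω_s¹ = 29/118
Stage 2: N_ring = 36 + 2·16 = 68
Stage 2: 36(ω_s−ω_c) = −68(ω_r−ω_c),  ω_s=0, ω_c=1
Stage 2: ω_r = 1 − (36/68)(0−1) = 26/17
  ⇒ ω_r²/ω_c² = 26/17
Coupling ω_c² = ω_c¹ ⇒ overall = 29/118 × 26/17 = 377/1003

377/1003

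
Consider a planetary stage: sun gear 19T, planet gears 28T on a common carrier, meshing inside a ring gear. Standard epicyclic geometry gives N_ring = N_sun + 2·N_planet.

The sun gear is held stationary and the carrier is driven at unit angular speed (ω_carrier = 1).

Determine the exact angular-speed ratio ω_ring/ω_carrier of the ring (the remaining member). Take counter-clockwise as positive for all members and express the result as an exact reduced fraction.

N_ring = 19 + 2·28 = 75
19(ω_s−ω_c) = −75(ω_r−ω_c),  ω_s=0, ω_c=1
ω_r = 1 − (19/75)(0−1) = 94/75
ω_r/ω_c = 94/75

94/75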